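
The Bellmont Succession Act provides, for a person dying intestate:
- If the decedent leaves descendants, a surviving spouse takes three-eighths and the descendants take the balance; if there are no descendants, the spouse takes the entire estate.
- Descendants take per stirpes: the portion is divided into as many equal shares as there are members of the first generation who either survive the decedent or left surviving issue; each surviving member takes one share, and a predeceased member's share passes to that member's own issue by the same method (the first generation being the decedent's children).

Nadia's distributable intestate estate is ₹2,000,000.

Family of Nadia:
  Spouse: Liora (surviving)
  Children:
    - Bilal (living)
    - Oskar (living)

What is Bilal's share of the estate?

Bilal receives ₹625,000.

Liora takes three-eighths of ₹2,000,000 = ₹750,000. The remaining ₹1,250,000 passes to the descendants.
The descendants' portion (₹1,250,000) is divided into 2 shares of ₹625,000: Bilal and Oskar each take ₹625,000.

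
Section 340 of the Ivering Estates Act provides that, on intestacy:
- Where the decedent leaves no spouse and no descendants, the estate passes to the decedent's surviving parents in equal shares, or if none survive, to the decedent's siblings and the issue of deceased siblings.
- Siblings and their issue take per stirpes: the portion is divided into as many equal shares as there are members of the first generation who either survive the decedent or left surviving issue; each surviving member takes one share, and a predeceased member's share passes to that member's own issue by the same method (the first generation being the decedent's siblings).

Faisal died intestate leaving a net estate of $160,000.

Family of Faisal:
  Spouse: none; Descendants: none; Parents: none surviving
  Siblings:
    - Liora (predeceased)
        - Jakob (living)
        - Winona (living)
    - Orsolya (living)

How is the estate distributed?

The entire $160,000 passes to the siblings and their issue.
That amount ($160,000) is divided into 2 shares of $80,000: Orsolya takes $80,000; Liora's $80,000 share passes to Liora's issue.
Liora's share ($80,000) is divided into 2 shares of $40,000: Jakob and Winona each take $40,000.

Jakob: $40,000; Winona: $40,000; Orsolya: $80,000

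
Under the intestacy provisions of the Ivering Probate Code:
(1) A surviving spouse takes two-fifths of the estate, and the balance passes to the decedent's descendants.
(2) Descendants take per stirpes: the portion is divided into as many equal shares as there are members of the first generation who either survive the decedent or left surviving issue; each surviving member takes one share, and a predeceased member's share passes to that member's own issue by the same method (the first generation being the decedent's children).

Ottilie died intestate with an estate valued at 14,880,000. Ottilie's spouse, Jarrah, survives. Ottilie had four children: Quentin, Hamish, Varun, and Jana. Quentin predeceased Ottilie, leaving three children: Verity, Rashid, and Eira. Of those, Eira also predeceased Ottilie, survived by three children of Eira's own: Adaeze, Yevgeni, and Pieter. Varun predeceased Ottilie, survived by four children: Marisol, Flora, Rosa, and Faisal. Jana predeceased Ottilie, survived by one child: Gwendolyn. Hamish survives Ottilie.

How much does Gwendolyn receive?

Jarrah takes two-fifths of 14,880,000 = 5,952,000. The remaining 8,928,000 passes to the descendants.
The descendants' portion (8,928,000) is divided into 4 shares of 2,232,000: Hamish takes 2,232,000; Quentin's 2,232,000 share passes to Quentin's issue; Varun's 2,232,000 share passes to Varun's issue; Jana's 2,232,000 share passes to Jana's issue.
Quentin's share (2,232,000) is divided into 3 shares of 744,000: Verity and Rashid each take 744,000; Eira's 744,000 share passes to Eira's issue.
Eira's share (744,000) is divided into 3 shares of 248,000: Adaeze, Yevgeni, and Pieter each take 248,000.
Varun's share (2,232,000) is divided into 4 shares of 558,000: Marisol, Flora, Rosa, and Faisal each take 558,000.
Jana's share (2,232,000) passes entirely to Gwendolyn.

Gwendolyn receives 2,232,000.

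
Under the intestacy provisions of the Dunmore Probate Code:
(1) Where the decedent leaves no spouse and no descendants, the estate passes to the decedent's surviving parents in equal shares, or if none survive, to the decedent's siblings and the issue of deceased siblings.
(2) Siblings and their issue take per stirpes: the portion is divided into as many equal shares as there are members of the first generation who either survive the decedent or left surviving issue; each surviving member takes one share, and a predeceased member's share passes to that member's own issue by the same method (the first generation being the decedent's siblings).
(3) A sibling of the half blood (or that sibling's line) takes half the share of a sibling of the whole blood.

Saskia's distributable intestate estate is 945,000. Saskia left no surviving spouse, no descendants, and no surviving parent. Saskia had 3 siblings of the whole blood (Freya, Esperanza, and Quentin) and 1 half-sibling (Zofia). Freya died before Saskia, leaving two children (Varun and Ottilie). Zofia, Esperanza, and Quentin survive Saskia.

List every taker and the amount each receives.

Varun: 135,000; Ottilie: 135,000; Zofia: 135,000; Esperanza: 270,000; Quentin: 270,000

The entire 945,000 passes to the siblings and their issue.
Counting each half-blood sibling's line as half a unit, there are 7/2 units in 945,000, so one unit is 270,000. Whole-blood lines (Freya, Esperanza, and Quentin) take 270,000 each; half-blood lines (Zofia) take 135,000 each.
Freya's share (270,000) is divided into 2 shares of 135,000: Varun and Ottilie each take 135,000.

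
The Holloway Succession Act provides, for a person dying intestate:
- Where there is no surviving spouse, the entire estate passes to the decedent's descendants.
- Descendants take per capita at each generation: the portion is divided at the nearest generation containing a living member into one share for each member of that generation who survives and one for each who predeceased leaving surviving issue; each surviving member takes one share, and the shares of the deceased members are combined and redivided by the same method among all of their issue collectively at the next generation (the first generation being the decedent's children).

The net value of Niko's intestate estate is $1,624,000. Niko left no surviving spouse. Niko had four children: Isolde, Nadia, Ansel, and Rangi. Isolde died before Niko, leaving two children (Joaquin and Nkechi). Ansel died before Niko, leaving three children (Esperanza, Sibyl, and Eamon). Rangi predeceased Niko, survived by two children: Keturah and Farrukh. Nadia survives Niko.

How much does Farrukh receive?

Farrukh receives $174,000.

The entire $1,624,000 passes to the descendants.
That amount ($1,624,000) is divided at the children's generation into 4 shares of $406,000. Nadia takes $406,000. The 3 shares of the deceased (Isolde, Ansel, and Rangi) are combined into a pool of $1,218,000.
That pool ($1,218,000) is divided at the grandchildren's generation equally among Joaquin, Nkechi, Esperanza, Sibyl, Eamon, Keturah, and Farrukh: $174,000 each.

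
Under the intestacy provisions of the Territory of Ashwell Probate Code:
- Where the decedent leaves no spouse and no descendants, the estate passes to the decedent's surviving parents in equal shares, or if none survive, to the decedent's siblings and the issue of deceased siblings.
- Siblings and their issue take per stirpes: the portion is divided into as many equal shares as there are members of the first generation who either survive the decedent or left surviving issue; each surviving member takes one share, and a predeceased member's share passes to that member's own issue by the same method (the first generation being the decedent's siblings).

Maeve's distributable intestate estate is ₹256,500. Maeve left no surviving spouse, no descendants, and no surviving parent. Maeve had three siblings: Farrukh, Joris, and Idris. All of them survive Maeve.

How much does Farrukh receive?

Farrukh receives ₹85,500.

The entire ₹256,500 passes to the siblings and their issue.
That amount (₹256,500) is divided into 3 shares of ₹85,500: Farrukh, Joris, and Idris each take ₹85,500.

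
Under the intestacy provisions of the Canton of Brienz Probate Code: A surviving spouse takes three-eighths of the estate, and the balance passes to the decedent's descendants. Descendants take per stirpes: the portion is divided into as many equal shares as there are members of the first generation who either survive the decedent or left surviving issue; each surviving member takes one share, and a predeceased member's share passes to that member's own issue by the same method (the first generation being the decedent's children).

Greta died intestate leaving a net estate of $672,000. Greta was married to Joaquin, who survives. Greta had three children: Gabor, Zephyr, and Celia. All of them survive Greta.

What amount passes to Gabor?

Joaquin takes three-eighths of $672,000 = $252,000. The remaining $420,000 passes to the descendants.
The descendants' portion ($420,000) is divided into 3 shares of $140,000: Gabor, Zephyr, and Celia each take $140,000.

Gabor receives $140,000.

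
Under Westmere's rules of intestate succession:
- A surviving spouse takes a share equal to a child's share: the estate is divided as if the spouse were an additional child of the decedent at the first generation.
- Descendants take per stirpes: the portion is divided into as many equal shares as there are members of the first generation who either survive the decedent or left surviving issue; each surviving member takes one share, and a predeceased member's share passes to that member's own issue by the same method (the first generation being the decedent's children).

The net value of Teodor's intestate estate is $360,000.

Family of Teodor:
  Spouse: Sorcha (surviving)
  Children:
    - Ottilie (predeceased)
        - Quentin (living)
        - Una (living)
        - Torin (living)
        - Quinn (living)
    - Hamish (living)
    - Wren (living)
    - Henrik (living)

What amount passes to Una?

The spouse counts as an additional share at the children's level, so there are 5 primary shares of $72,000. Sorcha takes one such share ($72,000).
The children's combined portion ($288,000) is divided into 4 shares of $72,000: Hamish, Wren, and Henrik each take $72,000; Ottilie's $72,000 share passes to Ottilie's issue.
Ottilie's share ($72,000) is divided into 4 shares of $18,000: Quentin, Una, Torin, and Quinn each take $18,000.

Una receives $18,000.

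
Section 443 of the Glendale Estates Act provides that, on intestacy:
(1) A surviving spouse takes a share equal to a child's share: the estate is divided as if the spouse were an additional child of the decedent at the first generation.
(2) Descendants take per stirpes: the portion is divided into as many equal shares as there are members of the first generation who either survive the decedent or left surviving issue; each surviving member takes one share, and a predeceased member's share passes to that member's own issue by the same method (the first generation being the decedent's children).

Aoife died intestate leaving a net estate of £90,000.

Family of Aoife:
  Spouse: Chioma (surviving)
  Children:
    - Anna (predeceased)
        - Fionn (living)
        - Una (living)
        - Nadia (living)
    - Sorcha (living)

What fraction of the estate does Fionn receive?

The spouse counts as an additional share at the children's level, so there are 3 primary shares of £30,000. Chioma takes one such share (£30,000).
The children's combined portion (£60,000) is divided into 2 shares of £30,000: Sorcha takes £30,000; Anna's £30,000 share passes to Anna's issue.
Anna's share (£30,000) is divided into 3 shares of £10,000: Fionn, Una, and Nadia each take £10,000.

Fionn receives 1/9 of the estate.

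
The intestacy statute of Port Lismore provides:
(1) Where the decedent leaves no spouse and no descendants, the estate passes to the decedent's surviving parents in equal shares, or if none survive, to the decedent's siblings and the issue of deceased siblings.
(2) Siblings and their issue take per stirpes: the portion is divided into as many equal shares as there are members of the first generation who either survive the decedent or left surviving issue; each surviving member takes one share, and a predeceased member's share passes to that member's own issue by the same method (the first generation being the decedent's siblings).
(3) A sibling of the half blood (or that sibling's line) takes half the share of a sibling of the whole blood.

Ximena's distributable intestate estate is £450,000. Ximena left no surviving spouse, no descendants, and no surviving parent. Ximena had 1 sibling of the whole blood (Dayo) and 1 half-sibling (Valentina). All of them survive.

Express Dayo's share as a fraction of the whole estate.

Dayo receives 2/3 of the estate.

The entire £450,000 passes to the siblings and their issue.
Counting each half-blood sibling's line as half a unit, there are 3/2 units in £450,000, so one unit is £300,000. Whole-blood lines (Dayo) take £300,000 each; half-blood lines (Valentina) take £150,000 each.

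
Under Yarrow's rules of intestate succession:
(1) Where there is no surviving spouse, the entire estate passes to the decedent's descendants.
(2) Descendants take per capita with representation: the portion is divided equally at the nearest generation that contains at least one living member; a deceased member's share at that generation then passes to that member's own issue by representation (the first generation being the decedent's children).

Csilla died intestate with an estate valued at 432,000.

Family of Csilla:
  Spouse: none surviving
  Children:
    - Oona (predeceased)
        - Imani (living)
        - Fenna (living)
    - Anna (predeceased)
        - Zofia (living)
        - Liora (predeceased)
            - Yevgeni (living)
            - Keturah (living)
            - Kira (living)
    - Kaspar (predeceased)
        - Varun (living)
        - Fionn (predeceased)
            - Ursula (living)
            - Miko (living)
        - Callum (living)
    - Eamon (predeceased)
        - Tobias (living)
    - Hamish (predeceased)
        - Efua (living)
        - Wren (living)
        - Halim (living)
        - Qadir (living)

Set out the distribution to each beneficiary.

The entire 432,000 passes to the descendants.
No child survives, so the initial division is made at the grandchildren's generation.
That amount (432,000) is divided into 12 shares of 36,000: Imani, Fenna, Zofia, Varun, Callum, Tobias, Efua, Wren, Halim, and Qadir each take 36,000; Liora's 36,000 share passes to Liora's issue; Fionn's 36,000 share passes to Fionn's issue.
Liora's share (36,000) is divided into 3 shares of 12,000: Yevgeni, Keturah, and Kira each take 12,000.
Fionn's share (36,000) is divided into 2 shares of 18,000: Ursula and Miko each take 18,000.

Imani: 36,000; Fenna: 36,000; Zofia: 36,000; Yevgeni: 12,000; Keturah: 12,000; Kira: 12,000; Varun: 36,000; Ursula: 18,000; Miko: 18,000; Callum: 36,000; Tobias: 36,000; Efua: 36,000; Wren: 36,000; Halim: 36,000; Qadir: 36,000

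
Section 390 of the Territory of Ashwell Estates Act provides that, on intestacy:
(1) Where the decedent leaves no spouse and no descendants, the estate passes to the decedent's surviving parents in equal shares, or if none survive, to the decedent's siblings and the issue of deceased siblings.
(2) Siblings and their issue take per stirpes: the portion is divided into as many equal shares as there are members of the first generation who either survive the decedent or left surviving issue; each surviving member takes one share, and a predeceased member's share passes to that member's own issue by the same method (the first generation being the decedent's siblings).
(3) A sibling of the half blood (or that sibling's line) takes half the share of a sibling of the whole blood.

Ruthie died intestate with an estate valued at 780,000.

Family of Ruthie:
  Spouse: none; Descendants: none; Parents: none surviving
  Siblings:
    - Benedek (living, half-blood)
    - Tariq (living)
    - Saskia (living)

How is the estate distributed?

Benedek: 156,000; Tariq: 312,000; Saskia: 312,000

The entire 780,000 passes to the siblings and their issue.
Counting each half-blood sibling's line as half a unit, there are 5/2 units in 780,000, so one unit is 312,000. Whole-blood lines (Tariq and Saskia) take 312,000 each; half-blood lines (Benedek) take 156,000 each.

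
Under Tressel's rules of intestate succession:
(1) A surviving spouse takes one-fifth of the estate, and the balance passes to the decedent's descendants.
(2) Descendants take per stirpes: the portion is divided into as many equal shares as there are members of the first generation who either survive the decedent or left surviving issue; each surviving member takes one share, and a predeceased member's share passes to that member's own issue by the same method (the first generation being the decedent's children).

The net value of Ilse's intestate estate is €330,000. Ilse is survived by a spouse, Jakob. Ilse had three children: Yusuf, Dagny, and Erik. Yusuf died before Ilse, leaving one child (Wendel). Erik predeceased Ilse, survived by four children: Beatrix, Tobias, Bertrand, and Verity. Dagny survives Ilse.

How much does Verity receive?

Verity receives €22,000.

Jakob takes one-fifth of €330,000 = €66,000. The remaining €264,000 passes to the descendants.
The descendants' portion (€264,000) is divided into 3 shares of €88,000: Dagny takes €88,000; Yusuf's €88,000 share passes to Yusuf's issue; Erik's €88,000 share passes to Erik's issue.
Yusuf's share (€88,000) passes entirely to Wendel.
Erik's share (€88,000) is divided into 4 shares of €22,000: Beatrix, Tobias, Bertrand, and Verity each take €22,000.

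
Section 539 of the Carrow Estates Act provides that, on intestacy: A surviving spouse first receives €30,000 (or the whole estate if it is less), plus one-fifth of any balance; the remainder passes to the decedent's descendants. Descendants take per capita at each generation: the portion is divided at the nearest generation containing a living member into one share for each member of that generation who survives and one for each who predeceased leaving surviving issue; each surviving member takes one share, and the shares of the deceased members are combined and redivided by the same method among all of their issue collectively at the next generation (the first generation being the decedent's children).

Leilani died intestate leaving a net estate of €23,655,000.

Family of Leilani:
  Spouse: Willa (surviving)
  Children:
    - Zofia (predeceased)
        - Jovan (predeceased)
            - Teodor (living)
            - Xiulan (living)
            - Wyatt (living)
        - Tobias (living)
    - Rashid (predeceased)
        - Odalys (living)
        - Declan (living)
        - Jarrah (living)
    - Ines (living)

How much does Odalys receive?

Odalys receives €2,520,000.

Willa first takes €30,000, leaving a balance of €23,625,000. Willa then takes one-fifth of the balance (€4,725,000), for a total of €4,755,000. The remaining €18,900,000 passes to the descendants.
The descendants' portion (€18,900,000) is divided at the children's generation into 3 shares of €6,300,000. Ines takes €6,300,000. The 2 shares of the deceased (Zofia and Rashid) are combined into a pool of €12,600,000.
That pool (€12,600,000) is divided at the grandchildren's generation into 5 shares of €2,520,000. Tobias, Odalys, Declan, and Jarrah each take €2,520,000. The remaining share for the deceased Jovan (€2,520,000) is carried to the next generation.
That pool (€2,520,000) is divided at the great-grandchildren's generation equally among Teodor, Xiulan, and Wyatt: €840,000 each.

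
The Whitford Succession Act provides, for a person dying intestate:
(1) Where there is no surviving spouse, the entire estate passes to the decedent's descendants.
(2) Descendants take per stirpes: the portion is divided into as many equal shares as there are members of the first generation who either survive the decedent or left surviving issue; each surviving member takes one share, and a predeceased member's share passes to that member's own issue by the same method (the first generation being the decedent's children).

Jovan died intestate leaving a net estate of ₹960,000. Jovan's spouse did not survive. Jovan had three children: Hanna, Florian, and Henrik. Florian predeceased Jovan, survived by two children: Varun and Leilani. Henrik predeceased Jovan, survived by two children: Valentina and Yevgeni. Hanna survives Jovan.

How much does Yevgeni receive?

The entire ₹960,000 passes to the descendants.
That amount (₹960,000) is divided into 3 shares of ₹320,000: Hanna takes ₹320,000; Florian's ₹320,000 share passes to Florian's issue; Henrik's ₹320,000 share passes to Henrik's issue.
Florian's share (₹320,000) is divided into 2 shares of ₹160,000: Varun and Leilani each take ₹160,000.
Henrik's share (₹320,000) is divided into 2 shares of ₹160,000: Valentina and Yevgeni each take ₹160,000.

Yevgeni receives ₹160,000.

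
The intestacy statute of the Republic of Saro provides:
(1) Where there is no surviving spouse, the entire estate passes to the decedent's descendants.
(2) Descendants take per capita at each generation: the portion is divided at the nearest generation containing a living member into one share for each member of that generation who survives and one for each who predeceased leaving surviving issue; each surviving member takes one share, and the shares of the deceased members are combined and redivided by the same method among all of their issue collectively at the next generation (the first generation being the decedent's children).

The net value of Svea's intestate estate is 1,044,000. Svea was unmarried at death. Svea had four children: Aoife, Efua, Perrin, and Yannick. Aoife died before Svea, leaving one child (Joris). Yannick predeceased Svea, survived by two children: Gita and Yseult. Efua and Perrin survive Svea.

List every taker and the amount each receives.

The entire 1,044,000 passes to the descendants.
That amount (1,044,000) is divided at the children's generation into 4 shares of 261,000. Efua and Perrin each take 261,000. The 2 shares of the deceased (Aoife and Yannick) are combined into a pool of 522,000.
That pool (522,000) is divided at the grandchildren's generation equally among Joris, Gita, and Yseult: 174,000 each.

Joris: 174,000; Efua: 261,000; Perrin: 261,000; Gita: 174,000; Yseult: 174,000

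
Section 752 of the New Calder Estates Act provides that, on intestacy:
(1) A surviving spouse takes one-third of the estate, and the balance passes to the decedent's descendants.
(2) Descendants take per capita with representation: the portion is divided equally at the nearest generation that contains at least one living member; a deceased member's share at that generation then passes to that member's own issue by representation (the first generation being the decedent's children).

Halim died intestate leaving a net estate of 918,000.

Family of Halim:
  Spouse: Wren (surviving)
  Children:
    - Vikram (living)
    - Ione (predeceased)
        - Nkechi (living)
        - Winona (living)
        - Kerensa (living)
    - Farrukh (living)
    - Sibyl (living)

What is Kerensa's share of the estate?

Wren takes one-third of 918,000 = 306,000. The remaining 612,000 passes to the descendants.
The descendants' portion (612,000) is divided into 4 shares of 153,000: Vikram, Farrukh, and Sibyl each take 153,000; Ione's 153,000 share passes to Ione's issue.
Ione's share (153,000) is divided into 3 shares of 51,000: Nkechi, Winona, and Kerensa each take 51,000.

Kerensa receives 51,000.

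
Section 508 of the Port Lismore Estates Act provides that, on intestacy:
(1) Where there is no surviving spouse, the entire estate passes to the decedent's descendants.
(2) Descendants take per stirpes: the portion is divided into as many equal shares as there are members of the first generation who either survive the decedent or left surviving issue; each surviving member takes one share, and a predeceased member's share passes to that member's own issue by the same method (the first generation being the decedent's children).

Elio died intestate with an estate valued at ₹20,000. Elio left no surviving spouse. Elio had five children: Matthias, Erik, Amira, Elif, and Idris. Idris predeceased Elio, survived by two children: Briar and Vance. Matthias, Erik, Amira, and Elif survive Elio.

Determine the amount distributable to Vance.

Vance receives ₹2,000.

The entire ₹20,000 passes to the descendants.
That amount (₹20,000) is divided into 5 shares of ₹4,000: Matthias, Erik, Amira, and Elif each take ₹4,000; Idris's ₹4,000 share passes to Idris's issue.
Idris's share (₹4,000) is divided into 2 shares of ₹2,000: Briar and Vance each take ₹2,000.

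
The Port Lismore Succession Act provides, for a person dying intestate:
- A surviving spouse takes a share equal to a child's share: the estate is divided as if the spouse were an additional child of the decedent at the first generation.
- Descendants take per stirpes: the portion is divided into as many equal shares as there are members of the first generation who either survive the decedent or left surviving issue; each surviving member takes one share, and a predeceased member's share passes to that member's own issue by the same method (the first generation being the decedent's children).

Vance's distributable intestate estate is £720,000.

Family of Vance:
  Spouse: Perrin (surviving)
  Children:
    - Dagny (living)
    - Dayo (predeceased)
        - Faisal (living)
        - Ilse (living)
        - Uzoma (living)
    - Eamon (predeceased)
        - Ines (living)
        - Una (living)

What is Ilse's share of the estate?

The spouse counts as an additional share at the children's level, so there are 4 primary shares of £180,000. Perrin takes one such share (£180,000).
The children's combined portion (£540,000) is divided into 3 shares of £180,000: Dagny takes £180,000; Dayo's £180,000 share passes to Dayo's issue; Eamon's £180,000 share passes to Eamon's issue.
Dayo's share (£180,000) is divided into 3 shares of £60,000: Faisal, Ilse, and Uzoma each take £60,000.
Eamon's share (£180,000) is divided into 2 shares of £90,000: Ines and Una each take £90,000.

Ilse receives £60,000.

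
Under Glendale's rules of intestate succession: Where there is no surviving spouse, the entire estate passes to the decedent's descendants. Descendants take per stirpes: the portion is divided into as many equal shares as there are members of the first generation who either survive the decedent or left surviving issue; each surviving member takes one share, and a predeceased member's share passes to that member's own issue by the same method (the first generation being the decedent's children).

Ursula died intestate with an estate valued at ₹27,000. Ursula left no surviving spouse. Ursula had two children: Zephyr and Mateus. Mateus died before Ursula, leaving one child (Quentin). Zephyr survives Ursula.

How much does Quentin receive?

Quentin receives ₹13,500.

The entire ₹27,000 passes to the descendants.
That amount (₹27,000) is divided into 2 shares of ₹13,500: Zephyr takes ₹13,500; Mateus's ₹13,500 share passes to Mateus's issue.
Mateus's share (₹13,500) passes entirely to Quentin.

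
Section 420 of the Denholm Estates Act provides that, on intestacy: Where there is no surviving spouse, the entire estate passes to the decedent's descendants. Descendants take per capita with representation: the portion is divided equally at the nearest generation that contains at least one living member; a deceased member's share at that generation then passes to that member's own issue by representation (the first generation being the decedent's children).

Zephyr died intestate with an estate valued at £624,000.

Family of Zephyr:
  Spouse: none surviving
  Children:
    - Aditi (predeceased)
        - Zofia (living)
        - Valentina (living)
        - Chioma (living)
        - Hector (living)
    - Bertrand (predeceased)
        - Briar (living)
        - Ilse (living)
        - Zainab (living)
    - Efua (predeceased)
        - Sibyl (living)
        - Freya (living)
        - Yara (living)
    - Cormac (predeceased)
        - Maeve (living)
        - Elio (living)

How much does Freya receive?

Freya receives £52,000.

The entire £624,000 passes to the descendants.
No child survives, so the initial division is made at the grandchildren's generation.
That amount (£624,000) is divided into 12 shares of £52,000: Zofia, Valentina, Chioma, Hector, Briar, Ilse, Zainab, Sibyl, Freya, Yara, Maeve, and Elio each take £52,000.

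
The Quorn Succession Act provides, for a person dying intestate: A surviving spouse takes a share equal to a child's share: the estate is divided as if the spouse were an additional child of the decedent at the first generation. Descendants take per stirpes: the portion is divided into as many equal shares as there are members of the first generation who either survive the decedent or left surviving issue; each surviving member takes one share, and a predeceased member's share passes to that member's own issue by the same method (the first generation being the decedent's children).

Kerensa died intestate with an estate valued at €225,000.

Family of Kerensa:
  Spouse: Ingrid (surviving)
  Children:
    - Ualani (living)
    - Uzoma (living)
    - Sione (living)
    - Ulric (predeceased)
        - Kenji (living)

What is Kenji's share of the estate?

Kenji receives €45,000.

The spouse counts as an additional share at the children's level, so there are 5 primary shares of €45,000. Ingrid takes one such share (€45,000).
The children's combined portion (€180,000) is divided into 4 shares of €45,000: Ualani, Uzoma, and Sione each take €45,000; Ulric's €45,000 share passes to Ulric's issue.
Ulric's share (€45,000) passes entirely to Kenji.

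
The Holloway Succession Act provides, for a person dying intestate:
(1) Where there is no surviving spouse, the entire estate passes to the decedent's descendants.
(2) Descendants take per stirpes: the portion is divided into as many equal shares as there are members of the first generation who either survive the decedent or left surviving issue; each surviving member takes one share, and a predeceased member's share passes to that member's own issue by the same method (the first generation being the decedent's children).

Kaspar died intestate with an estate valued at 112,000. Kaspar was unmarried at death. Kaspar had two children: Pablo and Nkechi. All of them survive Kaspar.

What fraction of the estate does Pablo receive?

Pablo receives 1/2 of the estate.

The entire 112,000 passes to the descendants.
That amount (112,000) is divided into 2 shares of 56,000: Pablo and Nkechi each take 56,000.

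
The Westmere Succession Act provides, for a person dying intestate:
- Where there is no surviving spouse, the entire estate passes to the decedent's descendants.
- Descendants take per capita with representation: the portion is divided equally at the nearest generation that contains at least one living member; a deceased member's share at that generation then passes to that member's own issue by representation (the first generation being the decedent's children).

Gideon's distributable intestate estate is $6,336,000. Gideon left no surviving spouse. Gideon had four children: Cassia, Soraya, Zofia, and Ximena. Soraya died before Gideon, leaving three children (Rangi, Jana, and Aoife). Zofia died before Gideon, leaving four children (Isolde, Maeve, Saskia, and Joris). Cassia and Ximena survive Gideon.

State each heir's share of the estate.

The entire $6,336,000 passes to the descendants.
That amount ($6,336,000) is divided into 4 shares of $1,584,000: Cassia and Ximena each take $1,584,000; Soraya's $1,584,000 share passes to Soraya's issue; Zofia's $1,584,000 share passes to Zofia's issue.
Soraya's share ($1,584,000) is divided into 3 shares of $528,000: Rangi, Jana, and Aoife each take $528,000.
Zofia's share ($1,584,000) is divided into 4 shares of $396,000: Isolde, Maeve, Saskia, and Joris each take $396,000.

Cassia: $1,584,000; Rangi: $528,000; Jana: $528,000; Aoife: $528,000; Isolde: $396,000; Maeve: $396,000; Saskia: $396,000; Joris: $396,000; Ximena: $1,584,000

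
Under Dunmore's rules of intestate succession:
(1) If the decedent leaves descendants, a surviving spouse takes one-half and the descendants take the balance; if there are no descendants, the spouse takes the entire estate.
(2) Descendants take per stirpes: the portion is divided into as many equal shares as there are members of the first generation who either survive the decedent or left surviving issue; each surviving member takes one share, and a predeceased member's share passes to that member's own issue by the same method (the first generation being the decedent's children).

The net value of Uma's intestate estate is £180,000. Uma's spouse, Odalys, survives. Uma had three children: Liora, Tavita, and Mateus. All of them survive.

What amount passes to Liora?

Liora receives £30,000.

Odalys takes one-half of £180,000 = £90,000. The remaining £90,000 passes to the descendants.
The descendants' portion (£90,000) is divided into 3 shares of £30,000: Liora, Tavita, and Mateus each take £30,000.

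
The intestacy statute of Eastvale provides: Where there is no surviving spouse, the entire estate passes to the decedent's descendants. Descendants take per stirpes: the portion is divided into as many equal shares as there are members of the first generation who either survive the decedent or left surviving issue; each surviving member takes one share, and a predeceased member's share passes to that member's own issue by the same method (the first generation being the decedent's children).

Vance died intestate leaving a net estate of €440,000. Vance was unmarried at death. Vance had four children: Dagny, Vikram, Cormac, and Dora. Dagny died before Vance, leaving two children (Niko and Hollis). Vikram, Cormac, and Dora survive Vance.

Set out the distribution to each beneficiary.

The entire €440,000 passes to the descendants.
That amount (€440,000) is divided into 4 shares of €110,000: Vikram, Cormac, and Dora each take €110,000; Dagny's €110,000 share passes to Dagny's issue.
Dagny's share (€110,000) is divided into 2 shares of €55,000: Niko and Hollis each take €55,000.

Niko: €55,000; Hollis: €55,000; Vikram: €110,000; Cormac: €110,000; Dora: €110,000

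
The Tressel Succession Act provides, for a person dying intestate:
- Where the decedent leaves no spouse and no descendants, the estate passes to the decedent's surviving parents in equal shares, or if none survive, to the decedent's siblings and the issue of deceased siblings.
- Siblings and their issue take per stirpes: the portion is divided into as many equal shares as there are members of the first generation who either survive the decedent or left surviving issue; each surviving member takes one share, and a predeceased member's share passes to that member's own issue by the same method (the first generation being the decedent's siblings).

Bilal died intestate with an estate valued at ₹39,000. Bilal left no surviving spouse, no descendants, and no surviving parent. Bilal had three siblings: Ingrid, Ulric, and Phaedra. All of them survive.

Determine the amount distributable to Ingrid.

Ingrid receives ₹13,000.

The entire ₹39,000 passes to the siblings and their issue.
That amount (₹39,000) is divided into 3 shares of ₹13,000: Ingrid, Ulric, and Phaedra each take ₹13,000.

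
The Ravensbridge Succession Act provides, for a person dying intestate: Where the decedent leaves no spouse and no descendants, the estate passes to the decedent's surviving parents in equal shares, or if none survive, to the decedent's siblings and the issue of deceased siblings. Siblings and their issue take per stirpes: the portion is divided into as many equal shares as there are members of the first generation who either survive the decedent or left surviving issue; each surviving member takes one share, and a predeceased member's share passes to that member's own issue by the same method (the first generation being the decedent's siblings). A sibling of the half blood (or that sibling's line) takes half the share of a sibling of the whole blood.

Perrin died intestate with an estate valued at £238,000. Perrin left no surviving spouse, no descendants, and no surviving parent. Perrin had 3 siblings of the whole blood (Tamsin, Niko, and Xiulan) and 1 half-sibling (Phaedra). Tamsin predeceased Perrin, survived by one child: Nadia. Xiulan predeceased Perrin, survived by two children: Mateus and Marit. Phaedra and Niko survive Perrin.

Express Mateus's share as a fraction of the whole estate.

The entire £238,000 passes to the siblings and their issue.
Counting each half-blood sibling's line as half a unit, there are 7/2 units in £238,000, so one unit is £68,000. Whole-blood lines (Tamsin, Niko, and Xiulan) take £68,000 each; half-blood lines (Phaedra) take £34,000 each.
Tamsin's share (£68,000) passes entirely to Nadia.
Xiulan's share (£68,000) is divided into 2 shares of £34,000: Mateus and Marit each take £34,000.

Mateus receives 1/7 of the estate.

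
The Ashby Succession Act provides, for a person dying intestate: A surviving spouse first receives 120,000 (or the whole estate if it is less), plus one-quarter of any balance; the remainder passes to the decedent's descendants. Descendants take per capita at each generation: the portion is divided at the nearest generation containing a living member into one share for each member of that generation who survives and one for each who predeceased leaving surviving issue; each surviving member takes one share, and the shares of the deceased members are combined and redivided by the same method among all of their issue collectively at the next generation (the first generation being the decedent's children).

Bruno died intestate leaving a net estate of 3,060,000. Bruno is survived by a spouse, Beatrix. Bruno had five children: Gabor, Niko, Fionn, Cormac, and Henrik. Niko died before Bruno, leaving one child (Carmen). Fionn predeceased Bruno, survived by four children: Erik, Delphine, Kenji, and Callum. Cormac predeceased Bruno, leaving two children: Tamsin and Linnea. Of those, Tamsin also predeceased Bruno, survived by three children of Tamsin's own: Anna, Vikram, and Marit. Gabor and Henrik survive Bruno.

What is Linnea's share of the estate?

Linnea receives 189,000.

Beatrix first takes 120,000, leaving a balance of 2,940,000. Beatrix then takes one-quarter of the balance (735,000), for a total of 855,000. The remaining 2,205,000 passes to the descendants.
The descendants' portion (2,205,000) is divided at the children's generation into 5 shares of 441,000. Gabor and Henrik each take 441,000. The 3 shares of the deceased (Niko, Fionn, and Cormac) are combined into a pool of 1,323,000.
That pool (1,323,000) is divided at the grandchildren's generation into 7 shares of 189,000. Carmen, Erik, Delphine, Kenji, Callum, and Linnea each take 189,000. The remaining share for the deceased Tamsin (189,000) is carried to the next generation.
That pool (189,000) is divided at the great-grandchildren's generation equally among Anna, Vikram, and Marit: 63,000 each.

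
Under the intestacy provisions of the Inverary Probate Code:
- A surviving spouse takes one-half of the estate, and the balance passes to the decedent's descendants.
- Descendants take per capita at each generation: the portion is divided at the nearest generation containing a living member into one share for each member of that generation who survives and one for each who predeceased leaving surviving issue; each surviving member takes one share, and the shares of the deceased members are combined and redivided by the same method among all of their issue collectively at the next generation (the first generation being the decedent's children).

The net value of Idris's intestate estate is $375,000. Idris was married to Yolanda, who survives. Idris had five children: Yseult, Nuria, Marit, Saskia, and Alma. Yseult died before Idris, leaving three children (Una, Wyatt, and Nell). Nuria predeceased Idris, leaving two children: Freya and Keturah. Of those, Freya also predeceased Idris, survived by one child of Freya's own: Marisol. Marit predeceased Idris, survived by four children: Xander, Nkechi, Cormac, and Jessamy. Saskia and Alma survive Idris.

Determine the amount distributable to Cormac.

Yolanda takes one-half of $375,000 = $187,500. The remaining $187,500 passes to the descendants.
The descendants' portion ($187,500) is divided at the children's generation into 5 shares of $37,500. Saskia and Alma each take $37,500. The 3 shares of the deceased (Yseult, Nuria, and Marit) are combined into a pool of $112,500.
That pool ($112,500) is divided at the grandchildren's generation into 9 shares of $12,500. Una, Wyatt, Nell, Keturah, Xander, Nkechi, Cormac, and Jessamy each take $12,500. The remaining share for the deceased Freya ($12,500) is carried to the next generation.
That pool ($12,500) passes entirely to Marisol, the sole taker at the great-grandchildren's generation.

Cormac receives $12,500.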